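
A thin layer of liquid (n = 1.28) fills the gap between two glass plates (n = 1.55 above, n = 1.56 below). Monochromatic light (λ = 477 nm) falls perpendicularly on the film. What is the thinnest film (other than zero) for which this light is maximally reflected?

Ray reflecting at the top interface goes from n = 1.55 toward n = 1.28: no phase shift.
Ray reflecting at the bottom interface goes from n = 1.28 toward n = 1.56: a half-wave phase shift.
The two reflections differ by half a wavelength.
For bright reflection here: 2 n t = (m + ½) λ.
Minimum at m = 0: t = λ / (4 n) = 477 / (4 × 1.28) = 93.2 nm.

93.2 nm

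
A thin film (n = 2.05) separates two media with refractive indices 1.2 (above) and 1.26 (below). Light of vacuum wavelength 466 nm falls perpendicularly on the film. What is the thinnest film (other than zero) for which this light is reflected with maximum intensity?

Top surface (1.2 → 2.05): reflection off a higher-index medium gives a half-wave phase shift.
At the lower boundary (n = 2.05 to n = 1.26) the reflected ray undergoes no phase shift.
The two reflections differ by half a wavelength.
So the condition for constructive reflection is 2 n t = (m + ½) λ.
Minimum at m = 0: t = λ / (4 n) = 466 / (4 × 2.05) = 56.8 nm.

56.8 nm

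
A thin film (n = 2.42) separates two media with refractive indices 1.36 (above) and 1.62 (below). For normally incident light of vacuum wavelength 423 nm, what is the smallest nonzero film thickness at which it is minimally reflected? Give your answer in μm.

0.0874 μm

Top surface (1.36 → 2.42): reflection off a higher-index medium gives a half-wave phase shift.
At the lower boundary (n = 2.42 to n = 1.62) the reflected ray undergoes no phase shift.
Net: one phase inversion between the two reflected rays.
So the condition for destructive reflection is 2 n t = m λ.
The smallest nonzero thickness corresponds to m = 1: t = m λ / (2 n) = 1.00 × 423 / (2 × 2.42) = 87.4 nm.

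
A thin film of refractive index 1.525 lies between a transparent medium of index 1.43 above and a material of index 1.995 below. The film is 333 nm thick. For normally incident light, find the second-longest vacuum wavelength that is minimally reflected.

677 nm

Top surface (1.43 → 1.525): reflection off a higher-index medium gives a half-wave phase shift.
Bottom surface (1.525 → 1.995): reflection off a higher-index medium gives a half-wave phase shift.
Zero or two π shifts → no net half-wave offset.
So the condition for destructive reflection is 2 n t = (m + ½) λ.
λ = 2 n t / (m + ½). The second-longest wavelength is m = 1: λ = 2 × 1.525 × 333 / 1.50 = 677 nm.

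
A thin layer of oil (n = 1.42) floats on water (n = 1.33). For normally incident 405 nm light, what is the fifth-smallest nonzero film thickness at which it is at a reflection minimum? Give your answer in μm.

0.713 μm

Top surface (1.0 → 1.42): reflection off a higher-index medium gives a half-wave phase shift.
Ray reflecting at the bottom interface goes from n = 1.42 toward n = 1.33: no phase shift.
Exactly one π shift → a net half-wave offset.
So the condition for destructive reflection is 2 n t = m λ.
The fifth-smallest nonzero thickness corresponds to m = 5: t = m λ / (2 n) = 5.00 × 405 / (2 × 1.42) = 713 nm.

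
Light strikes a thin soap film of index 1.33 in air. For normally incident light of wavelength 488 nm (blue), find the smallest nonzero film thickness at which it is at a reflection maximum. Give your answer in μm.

0.0917 μm

Top surface (1.0 → 1.33): reflection off a higher-index medium gives a half-wave phase shift.
At the lower boundary (n = 1.33 to n = 1.0) the reflected ray undergoes no phase shift.
Net: one phase inversion between the two reflected rays.
With one net inversion, constructive interference in reflection requires 2 n t = (m + ½) λ.
Minimum at m = 0: t = λ / (4 n) = 488 / (4 × 1.33) = 91.7 nm.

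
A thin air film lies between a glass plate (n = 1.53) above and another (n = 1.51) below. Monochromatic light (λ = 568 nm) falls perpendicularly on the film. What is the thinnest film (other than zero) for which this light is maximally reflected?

Top surface (1.53 → 1.0): reflection off a lower-index medium gives no phase shift.
Bottom surface (1.0 → 1.51): reflection off a higher-index medium gives a half-wave phase shift.
Exactly one π shift → a net half-wave offset.
With one net inversion, constructive interference in reflection requires 2 n t = (m + ½) λ.
Minimum at m = 0: t = λ / (4 n) = 568 / (4 × 1.0) = 142 nm.

142 nm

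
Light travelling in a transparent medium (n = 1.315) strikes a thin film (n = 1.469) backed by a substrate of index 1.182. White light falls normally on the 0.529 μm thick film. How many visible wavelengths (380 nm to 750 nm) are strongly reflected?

Ray reflecting at the top interface goes from n = 1.315 toward n = 1.469: a half-wave phase shift.
Ray reflecting at the bottom interface goes from n = 1.469 toward n = 1.182: no phase shift.
Exactly one π shift → a net half-wave offset.
With one net inversion, constructive interference in reflection requires 2 n t = (m + ½) λ.
λ = 2 n t / (m + ½) = 1554 / (m + ½) nm.
m=1: 1036 nm (IR); m=2: 622 nm (visible); m=3: 444 nm (visible); m=4: 345 nm (UV).

2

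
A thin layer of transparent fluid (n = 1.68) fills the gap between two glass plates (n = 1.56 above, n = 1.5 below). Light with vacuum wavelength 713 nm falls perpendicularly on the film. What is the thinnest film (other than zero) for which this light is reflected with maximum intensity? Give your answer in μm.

At the upper boundary (n = 1.56 to n = 1.68) the reflected ray undergoes a half-wave phase shift.
Ray reflecting at the bottom interface goes from n = 1.68 toward n = 1.5: no phase shift.
Net: one phase inversion between the two reflected rays.
For bright reflection here: 2 n t = (m + ½) λ.
Minimum at m = 0: t = λ / (4 n) = 713 / (4 × 1.68) = 106 nm.

0.106 μm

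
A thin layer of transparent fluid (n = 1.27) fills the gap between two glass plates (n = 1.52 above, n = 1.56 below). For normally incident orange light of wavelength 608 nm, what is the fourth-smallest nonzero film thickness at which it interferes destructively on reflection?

At the upper boundary (n = 1.52 to n = 1.27) the reflected ray undergoes no phase shift.
Ray reflecting at the bottom interface goes from n = 1.27 toward n = 1.56: a half-wave phase shift.
Exactly one π shift → a net half-wave offset.
So the condition for destructive reflection is 2 n t = m λ.
The fourth-smallest nonzero thickness corresponds to m = 4: t = m λ / (2 n) = 4.00 × 608 / (2 × 1.27) = 957 nm.

957 nm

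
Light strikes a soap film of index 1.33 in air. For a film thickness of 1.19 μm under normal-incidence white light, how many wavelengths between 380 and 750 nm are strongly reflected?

4

Top surface (1.0 → 1.33): reflection off a higher-index medium gives a half-wave phase shift.
At the lower boundary (n = 1.33 to n = 1.0) the reflected ray undergoes no phase shift.
The two reflections differ by half a wavelength.
For strong reflection here: 2 n t = (m + ½) λ.
λ = 2 n t / (m + ½) = 3165 / (m + ½) nm.
m=3: 904 nm (IR); m=4: 703 nm (visible); m=5: 576 nm (visible); m=6: 487 nm (visible); m=7: 422 nm (visible); m=8: 372 nm (UV).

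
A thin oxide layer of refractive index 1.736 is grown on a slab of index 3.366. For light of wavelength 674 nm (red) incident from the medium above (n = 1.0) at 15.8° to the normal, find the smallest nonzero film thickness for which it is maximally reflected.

197 nm

Top surface (1.0 → 1.736): reflection off a higher-index medium gives a half-wave phase shift.
Bottom surface (1.736 → 3.366): reflection off a higher-index medium gives a half-wave phase shift.
Zero or two π shifts → no net half-wave offset.
So the condition for constructive reflection is 2 n t cos θ_r = m λ.
Snell's law: 1.0 sin 15.8° = 1.736 sin θ_r → sin θ_r = 0.157, cos θ_r = 0.988.
Minimum nonzero at m = 1: t = λ / (2 n cos θ_r) = 674 / (2 × 1.736 × 0.988) = 197 nm.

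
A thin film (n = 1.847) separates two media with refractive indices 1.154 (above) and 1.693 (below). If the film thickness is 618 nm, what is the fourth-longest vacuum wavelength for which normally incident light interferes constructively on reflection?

Ray reflecting at the top interface goes from n = 1.154 toward n = 1.847: a half-wave phase shift.
Bottom surface (1.847 → 1.693): reflection off a lower-index medium gives no phase shift.
Exactly one π shift → a net half-wave offset.
So the condition for constructive reflection is 2 n t = (m + ½) λ.
λ = 2 n t / (m + ½). The fourth-longest wavelength is m = 3: λ = 2 × 1.847 × 618 / 3.50 = 652 nm.

652 nm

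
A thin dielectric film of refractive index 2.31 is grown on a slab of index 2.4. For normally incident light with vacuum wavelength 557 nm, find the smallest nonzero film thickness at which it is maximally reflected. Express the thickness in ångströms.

Ray reflecting at the top interface goes from n = 1.0 toward n = 2.31: a half-wave phase shift.
At the lower boundary (n = 2.31 to n = 2.4) the reflected ray undergoes a half-wave phase shift.
Net: no relative phase inversion (both shifts match).
So the condition for constructive reflection is 2 n t = m λ.
Minimum nonzero at m = 1: t = λ / (2 n) = 557 / (2 × 2.31) = 121 nm.

1206 Å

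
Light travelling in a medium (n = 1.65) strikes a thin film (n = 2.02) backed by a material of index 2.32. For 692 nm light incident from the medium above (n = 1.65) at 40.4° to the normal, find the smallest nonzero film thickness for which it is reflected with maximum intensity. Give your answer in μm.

0.202 μm

Top surface (1.65 → 2.02): reflection off a higher-index medium gives a half-wave phase shift.
Ray reflecting at the bottom interface goes from n = 2.02 toward n = 2.32: a half-wave phase shift.
The two reflections carry the same phase change, so no net offset.
So the condition for constructive reflection is 2 n t cos θ_r = m λ.
Snell's law: 1.65 sin 40.4° = 2.02 sin θ_r → sin θ_r = 0.529, cos θ_r = 0.848.
Minimum nonzero at m = 1: t = λ / (2 n cos θ_r) = 692 / (2 × 2.02 × 0.848) = 202 nm.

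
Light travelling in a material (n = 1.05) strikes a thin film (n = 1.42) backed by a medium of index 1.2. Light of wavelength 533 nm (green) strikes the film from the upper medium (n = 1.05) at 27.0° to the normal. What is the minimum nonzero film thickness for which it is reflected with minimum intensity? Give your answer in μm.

At the upper boundary (n = 1.05 to n = 1.42) the reflected ray undergoes a half-wave phase shift.
Ray reflecting at the bottom interface goes from n = 1.42 toward n = 1.2: no phase shift.
Exactly one π shift → a net half-wave offset.
With one net inversion, destructive interference in reflection requires 2 n t cos θ_r = m λ.
Snell's law: 1.05 sin 27.0° = 1.42 sin θ_r → sin θ_r = 0.336, cos θ_r = 0.942.
Minimum nonzero at m = 1: t = λ / (2 n cos θ_r) = 533 / (2 × 1.42 × 0.942) = 199 nm.

0.199 μm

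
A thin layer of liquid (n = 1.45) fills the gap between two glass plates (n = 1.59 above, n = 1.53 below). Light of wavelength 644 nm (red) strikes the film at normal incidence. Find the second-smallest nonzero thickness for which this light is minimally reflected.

Ray reflecting at the top interface goes from n = 1.59 toward n = 1.45: no phase shift.
Bottom surface (1.45 → 1.53): reflection off a higher-index medium gives a half-wave phase shift.
Net: one phase inversion between the two reflected rays.
So the condition for destructive reflection is 2 n t = m λ.
The second-smallest nonzero thickness corresponds to m = 2: t = m λ / (2 n) = 2.00 × 644 / (2 × 1.45) = 444 nm.

444 nm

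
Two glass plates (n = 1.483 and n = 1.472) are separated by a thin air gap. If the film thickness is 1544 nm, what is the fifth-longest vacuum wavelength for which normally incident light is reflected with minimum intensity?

Ray reflecting at the top interface goes from n = 1.483 toward n = 1.0: no phase shift.
Bottom surface (1.0 → 1.472): reflection off a higher-index medium gives a half-wave phase shift.
Exactly one π shift → a net half-wave offset.
With one net inversion, destructive interference in reflection requires 2 n t = m λ.
λ = 2 n t / m. The fifth-longest wavelength is m = 5: λ = 2 × 1.0 × 1544 / 5.00 = 618 nm.

618 nm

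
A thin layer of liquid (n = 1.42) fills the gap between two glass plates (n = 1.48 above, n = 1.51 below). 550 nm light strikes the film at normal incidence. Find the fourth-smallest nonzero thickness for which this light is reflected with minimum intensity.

775 nm

Top surface (1.48 → 1.42): reflection off a lower-index medium gives no phase shift.
Bottom surface (1.42 → 1.51): reflection off a higher-index medium gives a half-wave phase shift.
The two reflections differ by half a wavelength.
For minimum reflection here: 2 n t = m λ.
The fourth-smallest nonzero thickness corresponds to m = 4: t = m λ / (2 n) = 4.00 × 550 / (2 × 1.42) = 775 nm.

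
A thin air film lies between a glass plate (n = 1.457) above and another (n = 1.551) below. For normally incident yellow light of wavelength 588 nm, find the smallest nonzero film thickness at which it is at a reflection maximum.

147 nm

Top surface (1.457 → 1.0): reflection off a lower-index medium gives no phase shift.
Ray reflecting at the bottom interface goes from n = 1.0 toward n = 1.551: a half-wave phase shift.
Exactly one π shift → a net half-wave offset.
With one net inversion, constructive interference in reflection requires 2 n t = (m + ½) λ.
Minimum at m = 0: t = λ / (4 n) = 588 / (4 × 1.0) = 147 nm.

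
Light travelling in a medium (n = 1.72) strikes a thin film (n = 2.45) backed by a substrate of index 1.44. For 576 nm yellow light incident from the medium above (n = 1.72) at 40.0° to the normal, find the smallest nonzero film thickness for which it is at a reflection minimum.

132 nm

Top surface (1.72 → 2.45): reflection off a higher-index medium gives a half-wave phase shift.
At the lower boundary (n = 2.45 to n = 1.44) the reflected ray undergoes no phase shift.
Exactly one π shift → a net half-wave offset.
For weak reflection here: 2 n t cos θ_r = m λ.
Snell's law: 1.72 sin 40.0° = 2.45 sin θ_r → sin θ_r = 0.451, cos θ_r = 0.892.
Minimum nonzero at m = 1: t = λ / (2 n cos θ_r) = 576 / (2 × 2.45 × 0.892) = 132 nm.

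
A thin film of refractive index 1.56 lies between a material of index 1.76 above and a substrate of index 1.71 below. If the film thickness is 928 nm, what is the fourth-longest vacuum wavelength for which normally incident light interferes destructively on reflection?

724 nm

At the upper boundary (n = 1.76 to n = 1.56) the reflected ray undergoes no phase shift.
At the lower boundary (n = 1.56 to n = 1.71) the reflected ray undergoes a half-wave phase shift.
The two reflections differ by half a wavelength.
So the condition for destructive reflection is 2 n t = m λ.
λ = 2 n t / m. The fourth-longest wavelength is m = 4: λ = 2 × 1.56 × 928 / 4.00 = 724 nm.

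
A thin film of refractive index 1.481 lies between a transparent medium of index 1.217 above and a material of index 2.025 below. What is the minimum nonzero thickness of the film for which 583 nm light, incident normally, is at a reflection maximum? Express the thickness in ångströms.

Ray reflecting at the top interface goes from n = 1.217 toward n = 1.481: a half-wave phase shift.
Bottom surface (1.481 → 2.025): reflection off a higher-index medium gives a half-wave phase shift.
Zero or two π shifts → no net half-wave offset.
With no net inversion, constructive interference in reflection requires 2 n t = m λ.
Minimum nonzero at m = 1: t = λ / (2 n) = 583 / (2 × 1.481) = 197 nm.

1968 Å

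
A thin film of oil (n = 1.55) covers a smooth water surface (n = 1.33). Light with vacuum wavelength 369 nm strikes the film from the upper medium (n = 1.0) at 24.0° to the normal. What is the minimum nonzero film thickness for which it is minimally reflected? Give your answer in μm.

Ray reflecting at the top interface goes from n = 1.0 toward n = 1.55: a half-wave phase shift.
Bottom surface (1.55 → 1.33): reflection off a lower-index medium gives no phase shift.
The two reflections differ by half a wavelength.
For weak reflection here: 2 n t cos θ_r = m λ.
Snell's law: 1.0 sin 24.0° = 1.55 sin θ_r → sin θ_r = 0.262, cos θ_r = 0.965.
Minimum nonzero at m = 1: t = λ / (2 n cos θ_r) = 369 / (2 × 1.55 × 0.965) = 123 nm.

0.123 μm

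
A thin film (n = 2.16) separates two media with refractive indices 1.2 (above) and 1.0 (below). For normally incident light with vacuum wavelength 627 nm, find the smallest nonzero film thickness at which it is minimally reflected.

Ray reflecting at the top interface goes from n = 1.2 toward n = 2.16: a half-wave phase shift.
Ray reflecting at the bottom interface goes from n = 2.16 toward n = 1.0: no phase shift.
Exactly one π shift → a net half-wave offset.
For dark reflection here: 2 n t = m λ.
Minimum nonzero at m = 1: t = λ / (2 n) = 627 / (2 × 2.16) = 145 nm.

145 nm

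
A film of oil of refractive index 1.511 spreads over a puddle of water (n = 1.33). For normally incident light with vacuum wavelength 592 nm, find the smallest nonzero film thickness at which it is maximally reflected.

97.9 nm

At the upper boundary (n = 1.0 to n = 1.511) the reflected ray undergoes a half-wave phase shift.
Ray reflecting at the bottom interface goes from n = 1.511 toward n = 1.33: no phase shift.
Exactly one π shift → a net half-wave offset.
With one net inversion, constructive interference in reflection requires 2 n t = (m + ½) λ.
Minimum at m = 0: t = λ / (4 n) = 592 / (4 × 1.511) = 97.9 nm.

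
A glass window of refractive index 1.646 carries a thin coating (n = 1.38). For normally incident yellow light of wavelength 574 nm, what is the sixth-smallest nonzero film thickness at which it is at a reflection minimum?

Ray reflecting at the top interface goes from n = 1.0 toward n = 1.38: a half-wave phase shift.
At the lower boundary (n = 1.38 to n = 1.646) the reflected ray undergoes a half-wave phase shift.
The two reflections carry the same phase change, so no net offset.
With no net inversion, destructive interference in reflection requires 2 n t = (m + ½) λ.
The sixth-smallest nonzero thickness corresponds to m = 5: t = (m + ½) λ / (2 n) = 5.50 × 574 / (2 × 1.38) = 1144 nm.

1144 nm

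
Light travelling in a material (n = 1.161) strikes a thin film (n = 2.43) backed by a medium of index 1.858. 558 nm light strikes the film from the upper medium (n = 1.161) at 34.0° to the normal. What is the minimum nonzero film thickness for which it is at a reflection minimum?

Top surface (1.161 → 2.43): reflection off a higher-index medium gives a half-wave phase shift.
Ray reflecting at the bottom interface goes from n = 2.43 toward n = 1.858: no phase shift.
The two reflections differ by half a wavelength.
With one net inversion, destructive interference in reflection requires 2 n t cos θ_r = m λ.
Snell's law: 1.161 sin 34.0° = 2.43 sin θ_r → sin θ_r = 0.267, cos θ_r = 0.964.
Minimum nonzero at m = 1: t = λ / (2 n cos θ_r) = 558 / (2 × 2.43 × 0.964) = 119 nm.

119 nm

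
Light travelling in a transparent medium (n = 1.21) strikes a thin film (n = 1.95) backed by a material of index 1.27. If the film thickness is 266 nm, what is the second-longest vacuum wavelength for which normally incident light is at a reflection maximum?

Top surface (1.21 → 1.95): reflection off a higher-index medium gives a half-wave phase shift.
At the lower boundary (n = 1.95 to n = 1.27) the reflected ray undergoes no phase shift.
Net: one phase inversion between the two reflected rays.
For bright reflection here: 2 n t = (m + ½) λ.
λ = 2 n t / (m + ½). The second-longest wavelength is m = 1: λ = 2 × 1.95 × 266 / 1.50 = 692 nm.

692 nm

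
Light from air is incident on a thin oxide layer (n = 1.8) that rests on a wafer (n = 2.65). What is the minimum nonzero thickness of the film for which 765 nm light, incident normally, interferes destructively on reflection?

106 nm

Top surface (1.0 → 1.8): reflection off a higher-index medium gives a half-wave phase shift.
Ray reflecting at the bottom interface goes from n = 1.8 toward n = 2.65: a half-wave phase shift.
Zero or two π shifts → no net half-wave offset.
So the condition for destructive reflection is 2 n t = (m + ½) λ.
Minimum at m = 0: t = λ / (4 n) = 765 / (4 × 1.8) = 106 nm.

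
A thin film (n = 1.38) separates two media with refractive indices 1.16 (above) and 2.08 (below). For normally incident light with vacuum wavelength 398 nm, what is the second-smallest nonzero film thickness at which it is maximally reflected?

At the upper boundary (n = 1.16 to n = 1.38) the reflected ray undergoes a half-wave phase shift.
Ray reflecting at the bottom interface goes from n = 1.38 toward n = 2.08: a half-wave phase shift.
Net: no relative phase inversion (both shifts match).
So the condition for constructive reflection is 2 n t = m λ.
The second-smallest nonzero thickness corresponds to m = 2: t = m λ / (2 n) = 2.00 × 398 / (2 × 1.38) = 288 nm.

288 nm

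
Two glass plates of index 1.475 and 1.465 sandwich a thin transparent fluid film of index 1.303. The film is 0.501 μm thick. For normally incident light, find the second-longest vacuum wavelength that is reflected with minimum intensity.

653 nm

Ray reflecting at the top interface goes from n = 1.475 toward n = 1.303: no phase shift.
Ray reflecting at the bottom interface goes from n = 1.303 toward n = 1.465: a half-wave phase shift.
Exactly one π shift → a net half-wave offset.
For minimum reflection here: 2 n t = m λ.
λ = 2 n t / m. The second-longest wavelength is m = 2: λ = 2 × 1.303 × 501 / 2.00 = 653 nm.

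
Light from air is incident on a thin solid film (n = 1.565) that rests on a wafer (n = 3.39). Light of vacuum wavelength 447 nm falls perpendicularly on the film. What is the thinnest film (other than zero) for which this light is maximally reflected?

Top surface (1.0 → 1.565): reflection off a higher-index medium gives a half-wave phase shift.
At the lower boundary (n = 1.565 to n = 3.39) the reflected ray undergoes a half-wave phase shift.
The two reflections carry the same phase change, so no net offset.
So the condition for constructive reflection is 2 n t = m λ.
Minimum nonzero at m = 1: t = λ / (2 n) = 447 / (2 × 1.565) = 143 nm.

143 nm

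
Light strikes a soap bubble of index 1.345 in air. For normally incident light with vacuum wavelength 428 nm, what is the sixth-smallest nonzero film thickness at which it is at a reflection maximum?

Top surface (1.0 → 1.345): reflection off a higher-index medium gives a half-wave phase shift.
Bottom surface (1.345 → 1.0): reflection off a lower-index medium gives no phase shift.
The two reflections differ by half a wavelength.
So the condition for constructive reflection is 2 n t = (m + ½) λ.
The sixth-smallest nonzero thickness corresponds to m = 5: t = (m + ½) λ / (2 n) = 5.50 × 428 / (2 × 1.345) = 875 nm.

875 nm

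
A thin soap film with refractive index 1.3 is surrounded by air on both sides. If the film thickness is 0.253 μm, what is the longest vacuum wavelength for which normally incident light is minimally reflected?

658 nm

Ray reflecting at the top interface goes from n = 1.0 toward n = 1.3: a half-wave phase shift.
Bottom surface (1.3 → 1.0): reflection off a lower-index medium gives no phase shift.
Net: one phase inversion between the two reflected rays.
With one net inversion, destructive interference in reflection requires 2 n t = m λ.
λ = 2 n t / m. The longest wavelength is m = 1: λ = 2 × 1.3 × 253 / 1.00 = 658 nm.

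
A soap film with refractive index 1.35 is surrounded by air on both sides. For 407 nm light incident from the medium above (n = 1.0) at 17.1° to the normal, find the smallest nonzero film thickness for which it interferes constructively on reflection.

77.2 nm

Ray reflecting at the top interface goes from n = 1.0 toward n = 1.35: a half-wave phase shift.
Ray reflecting at the bottom interface goes from n = 1.35 toward n = 1.0: no phase shift.
Net: one phase inversion between the two reflected rays.
So the condition for constructive reflection is 2 n t cos θ_r = (m + ½) λ.
Snell's law: 1.0 sin 17.1° = 1.35 sin θ_r → sin θ_r = 0.218, cos θ_r = 0.976.
Minimum at m = 0: t = λ / (4 n cos θ_r) = 407 / (4 × 1.35 × 0.976) = 77.2 nm.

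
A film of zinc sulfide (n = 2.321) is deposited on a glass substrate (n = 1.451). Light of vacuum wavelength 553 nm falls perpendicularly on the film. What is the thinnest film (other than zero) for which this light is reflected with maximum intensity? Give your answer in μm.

0.0596 μm

At the upper boundary (n = 1.0 to n = 2.321) the reflected ray undergoes a half-wave phase shift.
Bottom surface (2.321 → 1.451): reflection off a lower-index medium gives no phase shift.
Exactly one π shift → a net half-wave offset.
With one net inversion, constructive interference in reflection requires 2 n t = (m + ½) λ.
Minimum at m = 0: t = λ / (4 n) = 553 / (4 × 2.321) = 59.6 nm.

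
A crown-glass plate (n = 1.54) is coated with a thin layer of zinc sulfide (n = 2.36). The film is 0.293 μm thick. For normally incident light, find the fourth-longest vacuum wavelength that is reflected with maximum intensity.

Ray reflecting at the top interface goes from n = 1.0 toward n = 2.36: a half-wave phase shift.
At the lower boundary (n = 2.36 to n = 1.54) the reflected ray undergoes no phase shift.
Exactly one π shift → a net half-wave offset.
So the condition for constructive reflection is 2 n t = (m + ½) λ.
λ = 2 n t / (m + ½). The fourth-longest wavelength is m = 3: λ = 2 × 2.36 × 293 / 3.50 = 395 nm.

395 nm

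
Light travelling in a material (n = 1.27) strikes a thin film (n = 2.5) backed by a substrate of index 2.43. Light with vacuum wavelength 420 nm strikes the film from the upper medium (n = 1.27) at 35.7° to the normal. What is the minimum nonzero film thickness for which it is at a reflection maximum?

At the upper boundary (n = 1.27 to n = 2.5) the reflected ray undergoes a half-wave phase shift.
At the lower boundary (n = 2.5 to n = 2.43) the reflected ray undergoes no phase shift.
Exactly one π shift → a net half-wave offset.
So the condition for constructive reflection is 2 n t cos θ_r = (m + ½) λ.
Snell's law: 1.27 sin 35.7° = 2.5 sin θ_r → sin θ_r = 0.296, cos θ_r = 0.955.
Minimum at m = 0: t = λ / (4 n cos θ_r) = 420 / (4 × 2.5 × 0.955) = 44.0 nm.

44.0 nm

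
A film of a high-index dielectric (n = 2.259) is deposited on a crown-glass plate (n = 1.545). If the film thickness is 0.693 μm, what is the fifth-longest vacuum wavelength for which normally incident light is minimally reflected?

Top surface (1.0 → 2.259): reflection off a higher-index medium gives a half-wave phase shift.
Bottom surface (2.259 → 1.545): reflection off a lower-index medium gives no phase shift.
Net: one phase inversion between the two reflected rays.
For weak reflection here: 2 n t = m λ.
λ = 2 n t / m. The fifth-longest wavelength is m = 5: λ = 2 × 2.259 × 693 / 5.00 = 626 nm.

626 nm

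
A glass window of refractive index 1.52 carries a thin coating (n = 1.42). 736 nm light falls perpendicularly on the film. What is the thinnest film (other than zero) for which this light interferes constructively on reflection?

259 nm

Ray reflecting at the top interface goes from n = 1.0 toward n = 1.42: a half-wave phase shift.
Bottom surface (1.42 → 1.52): reflection off a higher-index medium gives a half-wave phase shift.
The two reflections carry the same phase change, so no net offset.
For bright reflection here: 2 n t = m λ.
Minimum nonzero at m = 1: t = λ / (2 n) = 736 / (2 × 1.42) = 259 nm.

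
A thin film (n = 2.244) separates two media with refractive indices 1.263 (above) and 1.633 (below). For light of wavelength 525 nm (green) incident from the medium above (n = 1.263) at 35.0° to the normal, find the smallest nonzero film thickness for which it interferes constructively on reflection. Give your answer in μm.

At the upper boundary (n = 1.263 to n = 2.244) the reflected ray undergoes a half-wave phase shift.
Ray reflecting at the bottom interface goes from n = 2.244 toward n = 1.633: no phase shift.
Net: one phase inversion between the two reflected rays.
With one net inversion, constructive interference in reflection requires 2 n t cos θ_r = (m + ½) λ.
Snell's law: 1.263 sin 35.0° = 2.244 sin θ_r → sin θ_r = 0.323, cos θ_r = 0.946.
Minimum at m = 0: t = λ / (4 n cos θ_r) = 525 / (4 × 2.244 × 0.946) = 61.8 nm.

0.0618 μm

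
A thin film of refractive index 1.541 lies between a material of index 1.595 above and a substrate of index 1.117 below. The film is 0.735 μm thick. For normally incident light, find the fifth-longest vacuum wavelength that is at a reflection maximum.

453 nm

Ray reflecting at the top interface goes from n = 1.595 toward n = 1.541: no phase shift.
Ray reflecting at the bottom interface goes from n = 1.541 toward n = 1.117: no phase shift.
Net: no relative phase inversion (both shifts match).
For maximum reflection here: 2 n t = m λ.
λ = 2 n t / m. The fifth-longest wavelength is m = 5: λ = 2 × 1.541 × 735 / 5.00 = 453 nm.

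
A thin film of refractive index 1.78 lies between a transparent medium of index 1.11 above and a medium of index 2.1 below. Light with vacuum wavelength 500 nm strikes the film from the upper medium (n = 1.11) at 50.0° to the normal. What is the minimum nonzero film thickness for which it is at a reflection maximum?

Ray reflecting at the top interface goes from n = 1.11 toward n = 1.78: a half-wave phase shift.
Ray reflecting at the bottom interface goes from n = 1.78 toward n = 2.1: a half-wave phase shift.
Net: no relative phase inversion (both shifts match).
For bright reflection here: 2 n t cos θ_r = m λ.
Snell's law: 1.11 sin 50.0° = 1.78 sin θ_r → sin θ_r = 0.478, cos θ_r = 0.879.
Minimum nonzero at m = 1: t = λ / (2 n cos θ_r) = 500 / (2 × 1.78 × 0.879) = 160 nm.

160 nm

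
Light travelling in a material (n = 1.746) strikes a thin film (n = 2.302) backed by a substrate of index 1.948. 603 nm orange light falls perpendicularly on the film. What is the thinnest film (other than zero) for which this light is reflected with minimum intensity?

At the upper boundary (n = 1.746 to n = 2.302) the reflected ray undergoes a half-wave phase shift.
Bottom surface (2.302 → 1.948): reflection off a lower-index medium gives no phase shift.
Exactly one π shift → a net half-wave offset.
So the condition for destructive reflection is 2 n t = m λ.
Minimum nonzero at m = 1: t = λ / (2 n) = 603 / (2 × 2.302) = 131 nm.

131 nm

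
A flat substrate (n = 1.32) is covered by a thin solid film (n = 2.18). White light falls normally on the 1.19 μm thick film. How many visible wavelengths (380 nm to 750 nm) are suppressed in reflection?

7

At the upper boundary (n = 1.0 to n = 2.18) the reflected ray undergoes a half-wave phase shift.
Ray reflecting at the bottom interface goes from n = 2.18 toward n = 1.32: no phase shift.
Exactly one π shift → a net half-wave offset.
For minimum reflection here: 2 n t = m λ.
λ = 2 n t / m = 5188 / m nm.
m=6: 865 nm (IR); m=7: 741 nm (visible); m=8: 649 nm (visible); m=9: 576 nm (visible); m=10: 519 nm (visible); m=11: 472 nm (visible); m=12: 432 nm (visible); m=13: 399 nm (visible); m=14: 371 nm (UV).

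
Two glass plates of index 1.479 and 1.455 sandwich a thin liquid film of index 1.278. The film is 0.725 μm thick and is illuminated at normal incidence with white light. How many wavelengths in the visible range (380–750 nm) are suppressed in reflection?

Top surface (1.479 → 1.278): reflection off a lower-index medium gives no phase shift.
Bottom surface (1.278 → 1.455): reflection off a higher-index medium gives a half-wave phase shift.
Exactly one π shift → a net half-wave offset.
With one net inversion, destructive interference in reflection requires 2 n t = m λ.
λ = 2 n t / m = 1853 / m nm.
m=2: 927 nm (IR); m=3: 618 nm (visible); m=4: 463 nm (visible); m=5: 371 nm (UV).

2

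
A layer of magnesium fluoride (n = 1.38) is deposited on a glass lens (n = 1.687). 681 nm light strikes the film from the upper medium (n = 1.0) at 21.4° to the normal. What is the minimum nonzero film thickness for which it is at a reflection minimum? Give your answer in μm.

0.128 μm

At the upper boundary (n = 1.0 to n = 1.38) the reflected ray undergoes a half-wave phase shift.
At the lower boundary (n = 1.38 to n = 1.687) the reflected ray undergoes a half-wave phase shift.
The two reflections carry the same phase change, so no net offset.
So the condition for destructive reflection is 2 n t cos θ_r = (m + ½) λ.
Snell's law: 1.0 sin 21.4° = 1.38 sin θ_r → sin θ_r = 0.264, cos θ_r = 0.964.
Minimum at m = 0: t = λ / (4 n cos θ_r) = 681 / (4 × 1.38 × 0.964) = 128 nm.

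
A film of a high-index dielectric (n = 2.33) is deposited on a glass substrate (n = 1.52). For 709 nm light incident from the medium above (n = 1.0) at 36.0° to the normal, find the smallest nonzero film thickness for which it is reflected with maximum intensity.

78.6 nm

At the upper boundary (n = 1.0 to n = 2.33) the reflected ray undergoes a half-wave phase shift.
Bottom surface (2.33 → 1.52): reflection off a lower-index medium gives no phase shift.
Exactly one π shift → a net half-wave offset.
With one net inversion, constructive interference in reflection requires 2 n t cos θ_r = (m + ½) λ.
Snell's law: 1.0 sin 36.0° = 2.33 sin θ_r → sin θ_r = 0.252, cos θ_r = 0.968.
Minimum at m = 0: t = λ / (4 n cos θ_r) = 709 / (4 × 2.33 × 0.968) = 78.6 nm.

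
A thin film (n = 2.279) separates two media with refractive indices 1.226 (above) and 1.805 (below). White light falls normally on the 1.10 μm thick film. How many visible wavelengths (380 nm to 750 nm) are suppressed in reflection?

7

Ray reflecting at the top interface goes from n = 1.226 toward n = 2.279: a half-wave phase shift.
Ray reflecting at the bottom interface goes from n = 2.279 toward n = 1.805: no phase shift.
Net: one phase inversion between the two reflected rays.
So the condition for destructive reflection is 2 n t = m λ.
λ = 2 n t / m = 5014 / m nm.
m=6: 836 nm (IR); m=7: 716 nm (visible); m=8: 627 nm (visible); m=9: 557 nm (visible); m=10: 501 nm (visible); m=11: 456 nm (visible); m=12: 418 nm (visible); m=13: 386 nm (visible); m=14: 358 nm (UV).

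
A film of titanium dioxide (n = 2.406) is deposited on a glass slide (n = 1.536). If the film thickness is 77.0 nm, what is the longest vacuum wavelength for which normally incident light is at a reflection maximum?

At the upper boundary (n = 1.0 to n = 2.406) the reflected ray undergoes a half-wave phase shift.
At the lower boundary (n = 2.406 to n = 1.536) the reflected ray undergoes no phase shift.
The two reflections differ by half a wavelength.
With one net inversion, constructive interference in reflection requires 2 n t = (m + ½) λ.
λ = 2 n t / (m + ½). The longest wavelength is m = 0: λ = 2 × 2.406 × 77.0 / 0.500 = 741 nm.

741 nm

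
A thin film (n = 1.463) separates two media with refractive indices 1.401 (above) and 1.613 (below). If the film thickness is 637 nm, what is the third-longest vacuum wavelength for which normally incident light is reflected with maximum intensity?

621 nm

At the upper boundary (n = 1.401 to n = 1.463) the reflected ray undergoes a half-wave phase shift.
At the lower boundary (n = 1.463 to n = 1.613) the reflected ray undergoes a half-wave phase shift.
Zero or two π shifts → no net half-wave offset.
So the condition for constructive reflection is 2 n t = m λ.
λ = 2 n t / m. The third-longest wavelength is m = 3: λ = 2 × 1.463 × 637 / 3.00 = 621 nm.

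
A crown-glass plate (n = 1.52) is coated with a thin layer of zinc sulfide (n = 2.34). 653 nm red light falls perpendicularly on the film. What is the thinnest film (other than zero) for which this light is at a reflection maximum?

At the upper boundary (n = 1.0 to n = 2.34) the reflected ray undergoes a half-wave phase shift.
Bottom surface (2.34 → 1.52): reflection off a lower-index medium gives no phase shift.
The two reflections differ by half a wavelength.
With one net inversion, constructive interference in reflection requires 2 n t = (m + ½) λ.
Minimum at m = 0: t = λ / (4 n) = 653 / (4 × 2.34) = 69.8 nm.

69.8 nm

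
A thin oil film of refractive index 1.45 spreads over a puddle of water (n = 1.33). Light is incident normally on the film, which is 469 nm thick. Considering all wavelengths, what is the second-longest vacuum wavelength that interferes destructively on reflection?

Top surface (1.0 → 1.45): reflection off a higher-index medium gives a half-wave phase shift.
At the lower boundary (n = 1.45 to n = 1.33) the reflected ray undergoes no phase shift.
The two reflections differ by half a wavelength.
With one net inversion, destructive interference in reflection requires 2 n t = m λ.
λ = 2 n t / m. The second-longest wavelength is m = 2: λ = 2 × 1.45 × 469 / 2.00 = 680 nm.

680 nm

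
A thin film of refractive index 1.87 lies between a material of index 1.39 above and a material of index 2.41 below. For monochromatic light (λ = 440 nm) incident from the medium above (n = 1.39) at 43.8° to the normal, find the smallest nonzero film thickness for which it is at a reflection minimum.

68.6 nm

Ray reflecting at the top interface goes from n = 1.39 toward n = 1.87: a half-wave phase shift.
Ray reflecting at the bottom interface goes from n = 1.87 toward n = 2.41: a half-wave phase shift.
Zero or two π shifts → no net half-wave offset.
With no net inversion, destructive interference in reflection requires 2 n t cos θ_r = (m + ½) λ.
Snell's law: 1.39 sin 43.8° = 1.87 sin θ_r → sin θ_r = 0.514, cos θ_r = 0.858.
Minimum at m = 0: t = λ / (4 n cos θ_r) = 440 / (4 × 1.87 × 0.858) = 68.6 nm.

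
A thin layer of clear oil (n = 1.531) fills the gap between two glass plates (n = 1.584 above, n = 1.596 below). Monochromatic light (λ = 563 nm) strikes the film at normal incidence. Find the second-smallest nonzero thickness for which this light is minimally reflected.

At the upper boundary (n = 1.584 to n = 1.531) the reflected ray undergoes no phase shift.
At the lower boundary (n = 1.531 to n = 1.596) the reflected ray undergoes a half-wave phase shift.
Exactly one π shift → a net half-wave offset.
For weak reflection here: 2 n t = m λ.
The second-smallest nonzero thickness corresponds to m = 2: t = m λ / (2 n) = 2.00 × 563 / (2 × 1.531) = 368 nm.

368 nm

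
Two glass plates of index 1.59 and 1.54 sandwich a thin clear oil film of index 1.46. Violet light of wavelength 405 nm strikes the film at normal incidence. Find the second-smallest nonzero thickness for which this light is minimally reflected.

277 nm

At the upper boundary (n = 1.59 to n = 1.46) the reflected ray undergoes no phase shift.
Ray reflecting at the bottom interface goes from n = 1.46 toward n = 1.54: a half-wave phase shift.
The two reflections differ by half a wavelength.
So the condition for destructive reflection is 2 n t = m λ.
The second-smallest nonzero thickness corresponds to m = 2: t = m λ / (2 n) = 2.00 × 405 / (2 × 1.46) = 277 nm.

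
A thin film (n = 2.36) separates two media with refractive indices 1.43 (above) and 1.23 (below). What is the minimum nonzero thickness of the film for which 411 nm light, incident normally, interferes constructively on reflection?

43.5 nm

Top surface (1.43 → 2.36): reflection off a higher-index medium gives a half-wave phase shift.
Bottom surface (2.36 → 1.23): reflection off a lower-index medium gives no phase shift.
Exactly one π shift → a net half-wave offset.
For bright reflection here: 2 n t = (m + ½) λ.
Minimum at m = 0: t = λ / (4 n) = 411 / (4 × 2.36) = 43.5 nm.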